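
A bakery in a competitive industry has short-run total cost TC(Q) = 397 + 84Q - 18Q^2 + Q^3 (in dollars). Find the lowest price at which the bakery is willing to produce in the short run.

$3 per unit

The firm shuts down when price falls below the minimum of average variable cost. AVC = VC/Q = 84 - 18Q + Q^2.
dAVC/dQ = -18 + 2Q = 0 gives Q = 9. min AVC = 84 - 18·9 + 9^2 = 3.
The firm shuts down for any P below $3.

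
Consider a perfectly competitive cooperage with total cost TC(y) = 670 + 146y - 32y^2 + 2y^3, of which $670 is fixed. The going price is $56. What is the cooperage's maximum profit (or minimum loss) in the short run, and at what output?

Profit = -$346 at y = 9

AVC = 146 - 32y + 2y^2; min AVC = $18 at y = 8. Since P = $56 ≥ min AVC, the firm produces.
MC = 146 - 64y + 6y^2. Setting P = MC and taking the root on the rising branch gives y* = 9.
TR = 56·9 = 504. TC = 670 + 180 = 850. Profit = 504 − 850 = -$346.
That loss of $346 beats the $670 the firm would lose by shutting down; producing recovers $324 of fixed cost.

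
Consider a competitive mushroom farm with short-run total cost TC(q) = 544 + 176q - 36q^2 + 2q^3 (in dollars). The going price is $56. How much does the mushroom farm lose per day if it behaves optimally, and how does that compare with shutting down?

Profit = -$144 at q = 10

AVC = 176 - 36q + 2q^2 has its minimum $14 at q = 9; price $56 clears that bar, so the firm operates.
MC = 176 - 72q + 6q^2. Setting P = MC and taking the root on the rising branch gives q* = 10.
TR = 56·10 = 560. TC = 544 + 160 = 704. Profit = 560 − 704 = -$144.
By producing, the firm covers all variable cost plus $400 of fixed cost; shutting down would lose the full $544.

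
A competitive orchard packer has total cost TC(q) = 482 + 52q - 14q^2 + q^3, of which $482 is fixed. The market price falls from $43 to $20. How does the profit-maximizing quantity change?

AVC = 52 - 14q + q^2, minimized at q = 7 where min AVC = $3. MC = 52 - 28q + 3q^2.
With P = $43 above the shutdown price, P = MC gives q = 9.
At P = $20 ≥ min AVC, set P = MC: q = 8. The firm stays open but cuts output.

Output falls from 9 to 8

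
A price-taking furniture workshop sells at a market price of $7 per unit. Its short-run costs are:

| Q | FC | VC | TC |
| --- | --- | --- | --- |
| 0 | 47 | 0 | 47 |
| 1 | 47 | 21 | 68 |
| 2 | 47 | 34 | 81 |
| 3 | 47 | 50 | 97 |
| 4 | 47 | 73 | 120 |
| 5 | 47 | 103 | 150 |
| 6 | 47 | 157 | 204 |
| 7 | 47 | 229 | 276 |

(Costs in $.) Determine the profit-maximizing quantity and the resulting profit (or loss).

Compute π = P·Q − TC at each output: Q=0: -47; Q=1: -61; Q=2: -67; Q=3: -76; Q=4: -92; Q=5: -115; Q=6: -162; Q=7: -227.
Profit is highest at Q = 0. Equivalently, the lowest AVC in the table is 50/3 ≈ $16.67 at Q = 3, and P = $7 falls below it — price never covers variable cost, so the firm shuts down and loses only its fixed cost.

Q = 0 (shut down); profit = -$47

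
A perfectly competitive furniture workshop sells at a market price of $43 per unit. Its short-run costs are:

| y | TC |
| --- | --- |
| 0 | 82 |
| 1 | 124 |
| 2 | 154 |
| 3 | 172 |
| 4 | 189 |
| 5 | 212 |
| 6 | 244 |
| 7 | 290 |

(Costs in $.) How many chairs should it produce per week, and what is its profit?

y = 6; profit = $14

Tabulate TR − TC: y=0: -82; y=1: -81; y=2: -68; y=3: -43; y=4: -17; y=5: 3; y=6: 14; y=7: 11.
Profit is maximized at y = 6. AVC there is 162/6 = $27 ≤ P, so producing beats shutting down (which would give -$82).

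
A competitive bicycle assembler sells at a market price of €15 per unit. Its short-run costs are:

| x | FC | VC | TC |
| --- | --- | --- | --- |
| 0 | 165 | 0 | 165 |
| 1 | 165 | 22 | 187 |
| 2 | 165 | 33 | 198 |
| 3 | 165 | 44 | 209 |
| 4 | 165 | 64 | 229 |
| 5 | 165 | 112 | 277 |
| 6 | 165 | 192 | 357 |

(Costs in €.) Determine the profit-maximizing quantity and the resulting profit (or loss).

x = 3; profit = -€164

Tabulate TR − TC: x=0: -165; x=1: -172; x=2: -168; x=3: -164; x=4: -169; x=5: -202; x=6: -267.
Profit is maximized at x = 3. AVC there is 44/3 = €14.67 ≤ P, so producing beats shutting down (which would give -€165).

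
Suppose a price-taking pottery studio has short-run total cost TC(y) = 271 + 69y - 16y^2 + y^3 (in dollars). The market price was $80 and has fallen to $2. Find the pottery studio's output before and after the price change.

Output falls from 11 to 0 (the firm shuts down)

AVC = 69 - 16y + y^2, minimized at y = 8 where min AVC = $5. MC = 69 - 32y + 3y^2.
At P = $80 ≥ min AVC, set P = MC on the rising branch: y = 11.
At P = $2 < min AVC = $5, price no longer covers variable cost at any output, so the firm shuts down: y = 0.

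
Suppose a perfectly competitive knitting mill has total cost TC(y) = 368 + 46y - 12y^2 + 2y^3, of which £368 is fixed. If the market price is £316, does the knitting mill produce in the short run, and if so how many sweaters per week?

Strip out fixed cost: VC = 46y - 12y^2 + 2y^3. Then AVC = 46 - 12y + 2y^2 and MC = 46 - 24y + 6y^2.
AVC hits its minimum where MC = AVC, at y = 3, giving min AVC = 46 - 12·3 + 2·3^2 = £28.
P = £316 exceeds min AVC = £28, so the firm stays open.
Set P = MC: 316 = 46 - 24y + 6y^2 → -270 - 24y + 6y^2 = 0. The roots are y = -5 and y = 9; the profit-maximizing output is on the rising part of MC, so y* = 9.
Check: AVC at y = 9 is £100 ≤ P, so revenue covers variable cost.
Profit = P·y − TC = 316·9 − 1268 = £1576.

Produce at y = 9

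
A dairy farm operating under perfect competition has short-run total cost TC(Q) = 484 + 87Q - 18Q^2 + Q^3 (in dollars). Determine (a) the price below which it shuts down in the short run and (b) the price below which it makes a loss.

Shutdown price = $6; break-even price = $54

Shutdown price = min AVC. AVC = 87 - 18Q + Q^2, with vertex at Q = 9 and minimum $6.
ATC = 484/Q + 87 - 18Q + Q^2. Setting dATC/dQ = −484/Q^2 − 18 + 2Q = 0 gives Q = 11 (since 2·11^3 − 18·11^2 = 484).
min ATC = 484/11 + 87 − 18·11 + 11^2 = $54. That is the break-even price.
Between these two prices the firm operates at a loss; above $54 it earns a profit.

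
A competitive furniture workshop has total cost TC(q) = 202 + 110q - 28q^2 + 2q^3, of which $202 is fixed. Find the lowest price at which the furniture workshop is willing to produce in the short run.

The shutdown price is the minimum of AVC. VC = 110q - 28q^2 + 2q^3, so AVC = 110 - 28q + 2q^2.
dAVC/dq = -28 + 4q = 0 gives q = 7. min AVC = 110 - 28·7 + 2·7^2 = 12.
So the shutdown price is $12.

$12 per unit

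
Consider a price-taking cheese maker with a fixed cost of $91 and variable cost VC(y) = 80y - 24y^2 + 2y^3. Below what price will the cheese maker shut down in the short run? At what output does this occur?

$8 per unit, at y = 6

The firm shuts down when price falls below the minimum of average variable cost. AVC = VC/y = 80 - 24y + 2y^2.
At the minimum of AVC, MC = AVC. MC = 80 - 48y + 6y^2; setting MC = AVC gives 4y^2 - 24y = 0, so y = 6. min AVC = 8.
So the shutdown price is $8.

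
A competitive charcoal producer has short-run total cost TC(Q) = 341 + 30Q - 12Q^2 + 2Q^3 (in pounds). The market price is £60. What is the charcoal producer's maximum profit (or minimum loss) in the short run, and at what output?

Profit = -£141 at Q = 5

AVC = 30 - 12Q + 2Q^2; min AVC = £12 at Q = 3. Since P = £60 ≥ min AVC, the firm produces.
MC = 30 - 24Q + 6Q^2. Setting P = MC and taking the root on the rising branch gives Q* = 5.
TR = 60·5 = 300. TC = 341 + 100 = 441. Profit = 300 − 441 = -£141.
By producing, the firm covers all variable cost plus £200 of fixed cost; shutting down would lose the full £341.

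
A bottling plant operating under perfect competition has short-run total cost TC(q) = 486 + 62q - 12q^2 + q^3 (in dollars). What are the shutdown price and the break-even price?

Shutdown price = $26; break-even price = $89

AVC = 62 - 12q + q^2; minimized at q = 6, giving min AVC = $26. That is the shutdown price.
ATC = 486/q + 62 - 12q + q^2. Setting dATC/dq = −486/q^2 − 12 + 2q = 0 gives q = 9 (since 2·9^3 − 12·9^2 = 486).
min ATC = 486/9 + 62 − 12·9 + 9^2 = $89. That is the break-even price.
Between these two prices the firm operates at a loss; above $89 it earns a profit.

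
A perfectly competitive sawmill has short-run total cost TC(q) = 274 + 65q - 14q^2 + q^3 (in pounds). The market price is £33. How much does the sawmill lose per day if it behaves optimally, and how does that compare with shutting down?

Profit = -£146 at q = 8

AVC = 65 - 14q + q^2 has its minimum £16 at q = 7; price £33 clears that bar, so the firm operates.
With MC = 65 - 28q + 3q^2, P = MC on the upward-sloping part at q* = 8.
TR = 33·8 = 264. TC = 274 + 136 = 410. Profit = 264 − 410 = -£146.
By producing, the firm covers all variable cost plus £128 of fixed cost; shutting down would lose the full £274.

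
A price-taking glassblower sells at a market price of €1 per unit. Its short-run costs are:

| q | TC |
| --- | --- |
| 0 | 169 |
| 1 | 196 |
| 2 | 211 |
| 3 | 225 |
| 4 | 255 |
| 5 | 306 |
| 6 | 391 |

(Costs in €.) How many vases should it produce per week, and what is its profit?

q = 0 (shut down); profit = -€169

Profit at each row (π = 1q − TC): q=0: -169; q=1: -195; q=2: -209; q=3: -222; q=4: -251; q=5: -301; q=6: -385.
Profit is highest at q = 0. Equivalently, the lowest AVC in the table is 56/3 ≈ €18.67 at q = 3, and P = €1 falls below it — price never covers variable cost, so the firm shuts down and loses only its fixed cost.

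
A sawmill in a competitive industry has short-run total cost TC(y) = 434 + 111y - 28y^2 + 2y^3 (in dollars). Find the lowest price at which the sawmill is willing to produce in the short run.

$13 per unit

The shutdown price is the minimum of AVC. VC = 111y - 28y^2 + 2y^3, so AVC = 111 - 28y + 2y^2.
dAVC/dy = -28 + 4y = 0 gives y = 7. min AVC = 111 - 28·7 + 2·7^2 = 13.
For P < $13 the firm produces nothing.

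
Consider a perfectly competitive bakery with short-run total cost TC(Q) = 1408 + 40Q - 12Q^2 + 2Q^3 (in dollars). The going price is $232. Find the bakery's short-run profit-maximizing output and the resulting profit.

Profit = -$128 at Q = 8

AVC = 40 - 12Q + 2Q^2; min AVC = $22 at Q = 3. Since P = $232 ≥ min AVC, the firm produces.
MC = 40 - 24Q + 6Q^2. Setting P = MC and taking the root on the rising branch gives Q* = 8.
TR = 232·8 = 1856. TC = 1408 + 576 = 1984. Profit = 1856 − 1984 = -$128.
That loss of $128 beats the $1408 the firm would lose by shutting down; producing recovers $1280 of fixed cost.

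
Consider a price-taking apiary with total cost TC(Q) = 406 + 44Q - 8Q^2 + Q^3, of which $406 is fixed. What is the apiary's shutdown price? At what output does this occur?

The shutdown price is the minimum of AVC. VC = 44Q - 8Q^2 + Q^3, so AVC = 44 - 8Q + Q^2.
dAVC/dQ = -8 + 2Q = 0 gives Q = 4. min AVC = 44 - 8·4 + 4^2 = 28.
The firm shuts down for any P below $28.

$28 per unit, at Q = 4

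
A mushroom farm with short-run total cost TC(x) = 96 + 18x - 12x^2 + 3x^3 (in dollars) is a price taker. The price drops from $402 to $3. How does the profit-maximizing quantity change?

Output falls from 8 to 0 (the firm shuts down)

MC = 18 - 24x + 9x^2; the shutdown threshold is min AVC = $6 (at x = 2).
At P = $402 ≥ min AVC, set P = MC on the rising branch: x = 8.
At P = $3 < min AVC = $6, price no longer covers variable cost at any output, so the firm shuts down: x = 0.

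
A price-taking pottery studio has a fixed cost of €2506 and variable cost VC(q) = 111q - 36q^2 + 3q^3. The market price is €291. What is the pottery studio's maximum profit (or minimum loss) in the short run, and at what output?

AVC = 111 - 36q + 3q^2 has its minimum €3 at q = 6; price €291 clears that bar, so the firm operates.
With MC = 111 - 72q + 9q^2, P = MC on the upward-sloping part at q* = 10.
TR = 291·10 = 2910. TC = 2506 + 510 = 3016. Profit = 2910 − 3016 = -€106.
By producing, the firm covers all variable cost plus €2400 of fixed cost; shutting down would lose the full €2506.

Profit = -€106 at q = 10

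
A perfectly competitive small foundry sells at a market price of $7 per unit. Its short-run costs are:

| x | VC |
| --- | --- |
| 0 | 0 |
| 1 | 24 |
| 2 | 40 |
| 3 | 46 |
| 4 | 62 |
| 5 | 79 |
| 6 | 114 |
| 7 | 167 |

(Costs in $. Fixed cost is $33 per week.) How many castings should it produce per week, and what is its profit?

x = 0 (shut down); profit = -$33

Compute π = P·x − TC at each output: x=0: -33; x=1: -50; x=2: -59; x=3: -58; x=4: -67; x=5: -77; x=6: -105; x=7: -151.
Profit is highest at x = 0. Equivalently, the lowest AVC in the table is 46/3 ≈ $15.33 at x = 3, and P = $7 falls below it — price never covers variable cost, so the firm shuts down and loses only its fixed cost.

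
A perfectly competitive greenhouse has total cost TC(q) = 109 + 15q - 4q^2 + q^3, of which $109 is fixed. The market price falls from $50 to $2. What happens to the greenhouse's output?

Output falls from 5 to 0 (the firm shuts down)

AVC = 15 - 4q + q^2, minimized at q = 2 where min AVC = $11. MC = 15 - 8q + 3q^2.
At P = $50 ≥ min AVC, set P = MC on the rising branch: q = 5.
At P = $2 < min AVC = $11, price no longer covers variable cost at any output, so the firm shuts down: q = 0.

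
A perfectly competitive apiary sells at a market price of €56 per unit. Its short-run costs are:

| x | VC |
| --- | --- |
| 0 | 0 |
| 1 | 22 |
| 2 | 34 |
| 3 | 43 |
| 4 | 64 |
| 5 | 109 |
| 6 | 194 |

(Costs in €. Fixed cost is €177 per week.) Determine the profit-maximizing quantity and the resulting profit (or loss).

x = 5; profit = -€6

Tabulate TR − TC: x=0: -177; x=1: -143; x=2: -99; x=3: -52; x=4: -17; x=5: -6; x=6: -35.
Profit is maximized at x = 5. AVC there is 109/5 = €21.80 ≤ P, so producing beats shutting down (which would give -€177).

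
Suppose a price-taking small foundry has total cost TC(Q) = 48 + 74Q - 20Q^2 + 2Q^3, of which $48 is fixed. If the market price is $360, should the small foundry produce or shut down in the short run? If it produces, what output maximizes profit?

Variable cost is VC = 74Q - 20Q^2 + 2Q^3, so AVC = VC/Q = 74 - 20Q + 2Q^2 and MC = dTC/dQ = 74 - 40Q + 6Q^2.
AVC hits its minimum where MC = AVC, at Q = 5, giving min AVC = 74 - 20·5 + 2·5^2 = $24.
Since P = $360 ≥ min AVC = $24, price covers variable cost and the firm should produce.
Solving P = MC: -286 - 40Q + 6Q^2 = 0 ⇒ Q = -13/3 or 11. On the upward-sloping branch, Q* = 11.
Check: AVC at Q = 11 is $96 ≤ P, so revenue covers variable cost.
Profit = P·Q − TC = 360·11 − 1104 = $2856.

Produce at Q = 11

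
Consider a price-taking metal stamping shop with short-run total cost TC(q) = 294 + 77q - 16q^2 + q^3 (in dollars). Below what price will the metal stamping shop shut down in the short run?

$13 per unit

The shutdown price is the minimum of AVC. VC = 77q - 16q^2 + q^3, so AVC = 77 - 16q + q^2.
At the minimum of AVC, MC = AVC. MC = 77 - 32q + 3q^2; setting MC = AVC gives 2q^2 - 16q = 0, so q = 8. min AVC = 13.
For P < $13 the firm produces nothing.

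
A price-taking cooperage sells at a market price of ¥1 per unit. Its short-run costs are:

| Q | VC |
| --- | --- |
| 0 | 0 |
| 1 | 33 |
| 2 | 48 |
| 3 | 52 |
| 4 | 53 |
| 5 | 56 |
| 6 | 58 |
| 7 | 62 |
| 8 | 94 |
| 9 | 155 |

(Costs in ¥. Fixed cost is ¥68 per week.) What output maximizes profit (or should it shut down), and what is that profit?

Q = 0 (shut down); profit = -¥68

Profit at each row (π = 1Q − TC): Q=0: -68; Q=1: -100; Q=2: -114; Q=3: -117; Q=4: -117; Q=5: -119; Q=6: -120; Q=7: -123; Q=8: -154; Q=9: -214.
Profit is highest at Q = 0. Equivalently, the lowest AVC in the table is 62/7 ≈ ¥8.86 at Q = 7, and P = ¥1 falls below it — price never covers variable cost, so the firm shuts down and loses only its fixed cost.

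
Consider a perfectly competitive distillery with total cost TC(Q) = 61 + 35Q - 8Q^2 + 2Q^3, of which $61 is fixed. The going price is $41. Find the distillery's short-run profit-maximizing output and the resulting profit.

Profit = -$25 at Q = 3

AVC = 35 - 8Q + 2Q^2; min AVC = $27 at Q = 2. Since P = $41 ≥ min AVC, the firm produces.
With MC = 35 - 16Q + 6Q^2, P = MC on the upward-sloping part at Q* = 3.
TR = 41·3 = 123. TC = 61 + 87 = 148. Profit = 123 − 148 = -$25.
That loss of $25 beats the $61 the firm would lose by shutting down; producing recovers $36 of fixed cost.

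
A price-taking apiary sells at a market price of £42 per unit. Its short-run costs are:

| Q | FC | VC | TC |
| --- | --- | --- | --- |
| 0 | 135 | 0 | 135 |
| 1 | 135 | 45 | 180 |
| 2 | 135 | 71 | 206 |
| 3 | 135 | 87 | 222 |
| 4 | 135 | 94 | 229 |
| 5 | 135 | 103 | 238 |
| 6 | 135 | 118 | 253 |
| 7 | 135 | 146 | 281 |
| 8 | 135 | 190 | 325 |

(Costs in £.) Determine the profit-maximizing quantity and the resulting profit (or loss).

Q = 7; profit = £13

Profit at each row (π = 42Q − TC): Q=0: -135; Q=1: -138; Q=2: -122; Q=3: -96; Q=4: -61; Q=5: -28; Q=6: -1; Q=7: 13; Q=8: 11.
Profit is maximized at Q = 7. AVC there is 146/7 = £20.86 ≤ P, so producing beats shutting down (which would give -£135).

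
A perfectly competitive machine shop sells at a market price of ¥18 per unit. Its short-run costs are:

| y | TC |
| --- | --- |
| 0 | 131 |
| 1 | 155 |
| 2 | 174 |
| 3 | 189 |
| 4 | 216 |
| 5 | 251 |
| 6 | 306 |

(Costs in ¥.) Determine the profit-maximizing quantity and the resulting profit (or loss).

y = 0 (shut down); profit = -¥131

Profit at each row (π = 18y − TC): y=0: -131; y=1: -137; y=2: -138; y=3: -135; y=4: -144; y=5: -161; y=6: -198.
Profit is highest at y = 0. Equivalently, the lowest AVC in the table is 58/3 ≈ ¥19.33 at y = 3, and P = ¥18 falls below it — price never covers variable cost, so the firm shuts down and loses only its fixed cost.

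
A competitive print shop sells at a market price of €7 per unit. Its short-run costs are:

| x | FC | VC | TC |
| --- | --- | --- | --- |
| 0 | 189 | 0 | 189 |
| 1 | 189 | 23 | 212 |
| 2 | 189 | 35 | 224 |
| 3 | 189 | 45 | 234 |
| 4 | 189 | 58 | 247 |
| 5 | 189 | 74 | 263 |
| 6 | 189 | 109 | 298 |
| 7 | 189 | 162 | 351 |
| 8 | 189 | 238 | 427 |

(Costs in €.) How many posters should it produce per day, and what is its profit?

x = 0 (shut down); profit = -€189

Profit at each row (π = 7x − TC): x=0: -189; x=1: -205; x=2: -210; x=3: -213; x=4: -219; x=5: -228; x=6: -256; x=7: -302; x=8: -371.
Profit is highest at x = 0. Equivalently, the lowest AVC in the table is 58/4 ≈ €14.50 at x = 4, and P = €7 falls below it — price never covers variable cost, so the firm shuts down and loses only its fixed cost.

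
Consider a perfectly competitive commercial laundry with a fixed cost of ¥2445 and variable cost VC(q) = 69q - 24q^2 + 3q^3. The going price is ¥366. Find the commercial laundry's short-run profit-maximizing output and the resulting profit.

AVC = 69 - 24q + 3q^2; min AVC = ¥21 at q = 4. Since P = ¥366 ≥ min AVC, the firm produces.
With MC = 69 - 48q + 9q^2, P = MC on the upward-sloping part at q* = 9.
TR = 366·9 = 3294. TC = 2445 + 864 = 3309. Profit = 3294 − 3309 = -¥15.
Shutting down would mean losing the fixed cost of ¥2445, so operating at a loss of ¥15 is better by ¥2430.

Profit = -¥15 at q = 9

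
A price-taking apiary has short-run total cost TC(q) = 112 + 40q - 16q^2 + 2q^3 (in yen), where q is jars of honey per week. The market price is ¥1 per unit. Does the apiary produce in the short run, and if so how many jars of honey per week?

Variable cost is VC = 40q - 16q^2 + 2q^3, so AVC = VC/q = 40 - 16q + 2q^2 and MC = dTC/dq = 40 - 32q + 6q^2.
AVC is minimized where dAVC/dq = -16 + 4q = 0, at q = 4; min AVC = 40 - 16·4 + 2·4^2 = ¥8.
P = ¥1 lies below min AVC = ¥8; no output level covers variable cost.
Shutting down limits the loss to fixed cost, ¥112.

Shut down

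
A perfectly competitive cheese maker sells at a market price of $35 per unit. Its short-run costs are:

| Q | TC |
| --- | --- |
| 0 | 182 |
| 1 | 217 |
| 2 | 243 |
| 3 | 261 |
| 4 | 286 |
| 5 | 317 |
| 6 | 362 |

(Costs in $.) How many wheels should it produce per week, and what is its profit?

Q = 5; profit = -$142

Compute π = P·Q − TC at each output: Q=0: -182; Q=1: -182; Q=2: -173; Q=3: -156; Q=4: -146; Q=5: -142; Q=6: -152.
Profit is maximized at Q = 5. AVC there is 135/5 = $27 ≤ P, so producing beats shutting down (which would give -$182).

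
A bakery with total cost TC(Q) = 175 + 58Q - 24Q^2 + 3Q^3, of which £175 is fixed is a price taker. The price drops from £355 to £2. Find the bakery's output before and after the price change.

Output falls from 9 to 0 (the firm shuts down)

AVC = 58 - 24Q + 3Q^2, minimized at Q = 4 where min AVC = £10. MC = 58 - 48Q + 9Q^2.
With P = £355 above the shutdown price, P = MC gives Q = 9.
At P = £2 < min AVC = £10, price no longer covers variable cost at any output, so the firm shuts down: Q = 0.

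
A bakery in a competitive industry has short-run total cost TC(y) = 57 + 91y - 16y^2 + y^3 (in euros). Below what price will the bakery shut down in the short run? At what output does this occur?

€27 per unit, at y = 8

The shutdown price is the minimum of AVC. VC = 91y - 16y^2 + y^3, so AVC = 91 - 16y + y^2.
At the minimum of AVC, MC = AVC. MC = 91 - 32y + 3y^2; setting MC = AVC gives 2y^2 - 16y = 0, so y = 8. min AVC = 27.
So the shutdown price is €27.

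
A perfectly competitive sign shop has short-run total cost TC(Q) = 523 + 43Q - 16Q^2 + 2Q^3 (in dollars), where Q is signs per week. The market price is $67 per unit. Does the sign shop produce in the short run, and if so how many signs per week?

Produce at Q = 6

Variable cost is VC = 43Q - 16Q^2 + 2Q^3, so AVC = VC/Q = 43 - 16Q + 2Q^2 and MC = dTC/dQ = 43 - 32Q + 6Q^2.
AVC hits its minimum where MC = AVC, at Q = 4, giving min AVC = 43 - 16·4 + 2·4^2 = $11.
Since P = $67 ≥ min AVC = $11, price covers variable cost and the firm should produce.
Solving P = MC: -24 - 32Q + 6Q^2 = 0 ⇒ Q = -2/3 or 6. On the upward-sloping branch, Q* = 6.
Check: AVC at Q = 6 is $19 ≤ P, so revenue covers variable cost.
Profit = P·Q − TC = 67·6 − 637 = -$235, a loss, but smaller than the $523 fixed cost the firm would lose by shutting down.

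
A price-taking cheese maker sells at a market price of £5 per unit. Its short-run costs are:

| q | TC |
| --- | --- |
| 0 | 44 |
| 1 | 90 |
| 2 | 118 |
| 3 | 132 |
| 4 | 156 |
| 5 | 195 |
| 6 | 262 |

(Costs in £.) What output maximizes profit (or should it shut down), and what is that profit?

Profit at each row (π = 5q − TC): q=0: -44; q=1: -85; q=2: -108; q=3: -117; q=4: -136; q=5: -170; q=6: -232.
Profit is highest at q = 0. Equivalently, the lowest AVC in the table is 112/4 ≈ £28 at q = 4, and P = £5 falls below it — price never covers variable cost, so the firm shuts down and loses only its fixed cost.

q = 0 (shut down); profit = -£44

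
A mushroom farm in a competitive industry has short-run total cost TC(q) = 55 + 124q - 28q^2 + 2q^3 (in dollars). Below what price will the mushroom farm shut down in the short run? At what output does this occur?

Short-run supply begins at min AVC. From VC = 124q - 28q^2 + 2q^3, AVC = 124 - 28q + 2q^2.
dAVC/dq = -28 + 4q = 0 gives q = 7. min AVC = 124 - 28·7 + 2·7^2 = 26.
The firm shuts down for any P below $26.

$26 per unit, at q = 7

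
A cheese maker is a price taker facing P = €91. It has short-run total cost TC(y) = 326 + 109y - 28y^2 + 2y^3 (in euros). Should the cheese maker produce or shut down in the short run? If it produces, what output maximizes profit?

Produce at y = 9

Strip out fixed cost: VC = 109y - 28y^2 + 2y^3. Then AVC = 109 - 28y + 2y^2 and MC = 109 - 56y + 6y^2.
AVC hits its minimum where MC = AVC, at y = 7, giving min AVC = 109 - 28·7 + 2·7^2 = €11.
Since P = €91 ≥ min AVC = €11, price covers variable cost and the firm should produce.
P = MC gives 18 - 56y + 6y^2 = 0, with roots 1/3 and 9. Take the larger (rising MC): y* = 9.
Check: AVC at y = 9 is €19 ≤ P, so revenue covers variable cost.
Profit = P·y − TC = 91·9 − 497 = €322.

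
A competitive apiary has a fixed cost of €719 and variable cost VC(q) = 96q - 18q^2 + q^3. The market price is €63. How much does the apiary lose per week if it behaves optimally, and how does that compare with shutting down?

AVC = 96 - 18q + q^2; min AVC = €15 at q = 9. Since P = €63 ≥ min AVC, the firm produces.
With MC = 96 - 36q + 3q^2, P = MC on the upward-sloping part at q* = 11.
TR = 63·11 = 693. TC = 719 + 209 = 928. Profit = 693 − 928 = -€235.
That loss of €235 beats the €719 the firm would lose by shutting down; producing recovers €484 of fixed cost.

Profit = -€235 at q = 11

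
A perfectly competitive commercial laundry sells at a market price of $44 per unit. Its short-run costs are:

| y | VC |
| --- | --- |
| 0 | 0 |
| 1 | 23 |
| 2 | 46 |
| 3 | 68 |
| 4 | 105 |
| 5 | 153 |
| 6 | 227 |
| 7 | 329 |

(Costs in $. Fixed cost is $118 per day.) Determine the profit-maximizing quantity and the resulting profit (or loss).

y = 4; profit = -$47

Tabulate TR − TC: y=0: -118; y=1: -97; y=2: -76; y=3: -54; y=4: -47; y=5: -51; y=6: -81; y=7: -139.
Profit is maximized at y = 4. AVC there is 105/4 = $26.25 ≤ P, so producing beats shutting down (which would give -$118).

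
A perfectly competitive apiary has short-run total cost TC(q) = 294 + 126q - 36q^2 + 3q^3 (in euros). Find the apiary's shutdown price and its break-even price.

AVC = 126 - 36q + 3q^2; minimized at q = 6, giving min AVC = €18. That is the shutdown price.
ATC = 294/q + 126 - 36q + 3q^2. Setting dATC/dq = −294/q^2 − 36 + 6q = 0 gives q = 7 (since 6·7^3 − 36·7^2 = 294).
min ATC = 294/7 + 126 − 36·7 + 3·7^2 = €63. That is the break-even price.
Between these two prices the firm operates at a loss; above €63 it earns a profit.

Shutdown price = €18; break-even price = €63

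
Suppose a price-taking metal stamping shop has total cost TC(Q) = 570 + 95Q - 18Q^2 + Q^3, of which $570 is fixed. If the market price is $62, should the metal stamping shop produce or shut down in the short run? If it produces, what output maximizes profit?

Produce at Q = 11

Strip out fixed cost: VC = 95Q - 18Q^2 + Q^3. Then AVC = 95 - 18Q + Q^2 and MC = 95 - 36Q + 3Q^2.
AVC is minimized where dAVC/dQ = -18 + 2Q = 0, at Q = 9; min AVC = 95 - 18·9 + 9^2 = $14.
P = $62 exceeds min AVC = $14, so the firm stays open.
P = MC gives 33 - 36Q + 3Q^2 = 0, with roots 1 and 11. Take the larger (rising MC): Q* = 11.
Check: AVC at Q = 11 is $18 ≤ P, so revenue covers variable cost.
Profit = P·Q − TC = 62·11 − 768 = -$86, a loss, but smaller than the $570 fixed cost the firm would lose by shutting down.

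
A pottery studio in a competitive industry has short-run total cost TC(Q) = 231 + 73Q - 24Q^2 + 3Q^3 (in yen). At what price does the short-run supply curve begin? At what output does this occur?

¥25 per unit, at Q = 4

The firm shuts down when price falls below the minimum of average variable cost. AVC = VC/Q = 73 - 24Q + 3Q^2.
dAVC/dQ = -24 + 6Q = 0 gives Q = 4. min AVC = 73 - 24·4 + 3·4^2 = 25.
So the shutdown price is ¥25.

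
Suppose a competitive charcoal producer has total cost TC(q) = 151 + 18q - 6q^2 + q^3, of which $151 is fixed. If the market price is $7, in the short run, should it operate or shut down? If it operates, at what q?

Shut down

Strip out fixed cost: VC = 18q - 6q^2 + q^3. Then AVC = 18 - 6q + q^2 and MC = 18 - 12q + 3q^2.
The AVC parabola has its vertex at q = 6/2 = 3, where AVC = 18 - 6·3 + 3^2 = $9.
P = $7 lies below min AVC = $9; no output level covers variable cost.
Shutting down limits the loss to fixed cost, $151.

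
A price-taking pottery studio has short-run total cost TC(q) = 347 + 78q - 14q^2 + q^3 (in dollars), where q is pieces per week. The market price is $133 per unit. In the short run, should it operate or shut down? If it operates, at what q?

Variable cost is VC = 78q - 14q^2 + q^3, so AVC = VC/q = 78 - 14q + q^2 and MC = dTC/dq = 78 - 28q + 3q^2.
The AVC parabola has its vertex at q = 14/2 = 7, where AVC = 78 - 14·7 + 7^2 = $29.
P = $133 exceeds min AVC = $29, so the firm stays open.
Solving P = MC: -55 - 28q + 3q^2 = 0 ⇒ q = -5/3 or 11. On the upward-sloping branch, q* = 11.
Check: AVC at q = 11 is $45 ≤ P, so revenue covers variable cost.
Profit = P·q − TC = 133·11 − 842 = $621.

Produce at q = 11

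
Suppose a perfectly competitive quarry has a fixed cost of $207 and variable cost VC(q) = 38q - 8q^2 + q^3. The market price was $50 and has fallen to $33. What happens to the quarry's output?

MC = 38 - 16q + 3q^2; the shutdown threshold is min AVC = $22 (at q = 4).
With P = $50 above the shutdown price, P = MC gives q = 6.
At P = $33 ≥ min AVC, set P = MC: q = 5. The firm stays open but cuts output.

Output falls from 6 to 5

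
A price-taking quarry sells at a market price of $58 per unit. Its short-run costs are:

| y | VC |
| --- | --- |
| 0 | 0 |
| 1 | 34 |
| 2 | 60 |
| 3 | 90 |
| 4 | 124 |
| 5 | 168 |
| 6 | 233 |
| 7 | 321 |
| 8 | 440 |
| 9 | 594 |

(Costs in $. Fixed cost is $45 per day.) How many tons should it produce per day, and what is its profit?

Profit at each row (π = 58y − TC): y=0: -45; y=1: -21; y=2: 11; y=3: 39; y=4: 63; y=5: 77; y=6: 70; y=7: 40; y=8: -21; y=9: -117.
Profit is maximized at y = 5. AVC there is 168/5 = $33.60 ≤ P, so producing beats shutting down (which would give -$45).

y = 5; profit = $77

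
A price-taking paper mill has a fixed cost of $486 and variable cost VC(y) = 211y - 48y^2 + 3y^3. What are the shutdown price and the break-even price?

Shutdown price = $19; break-even price = $76

Shutdown price = min AVC. AVC = 211 - 48y + 3y^2, with vertex at y = 8 and minimum $19.
ATC = 486/y + 211 - 48y + 3y^2. Setting dATC/dy = −486/y^2 − 48 + 6y = 0 gives y = 9 (since 6·9^3 − 48·9^2 = 486).
min ATC = 486/9 + 211 − 48·9 + 3·9^2 = $76. That is the break-even price.
For $19 ≤ P < $76 the firm produces at a loss; below $19 it shuts down.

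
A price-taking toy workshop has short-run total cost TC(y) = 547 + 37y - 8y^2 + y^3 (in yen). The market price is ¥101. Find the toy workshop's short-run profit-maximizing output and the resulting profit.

Profit = -¥35 at y = 8

AVC = 37 - 8y + y^2; min AVC = ¥21 at y = 4. Since P = ¥101 ≥ min AVC, the firm produces.
With MC = 37 - 16y + 3y^2, P = MC on the upward-sloping part at y* = 8.
TR = 101·8 = 808. TC = 547 + 296 = 843. Profit = 808 − 843 = -¥35.
Shutting down would mean losing the fixed cost of ¥547, so operating at a loss of ¥35 is better by ¥512.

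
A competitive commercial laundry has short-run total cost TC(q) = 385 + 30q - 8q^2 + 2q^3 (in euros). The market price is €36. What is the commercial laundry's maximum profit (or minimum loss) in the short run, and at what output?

AVC = 30 - 8q + 2q^2; min AVC = €22 at q = 2. Since P = €36 ≥ min AVC, the firm produces.
With MC = 30 - 16q + 6q^2, P = MC on the upward-sloping part at q* = 3.
TR = 36·3 = 108. TC = 385 + 72 = 457. Profit = 108 − 457 = -€349.
By producing, the firm covers all variable cost plus €36 of fixed cost; shutting down would lose the full €385.

Profit = -€349 at q = 3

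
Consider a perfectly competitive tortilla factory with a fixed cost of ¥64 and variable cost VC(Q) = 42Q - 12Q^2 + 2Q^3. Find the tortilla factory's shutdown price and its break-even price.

Shutdown price = min AVC. AVC = 42 - 12Q + 2Q^2, with vertex at Q = 3 and minimum ¥24.
ATC = 64/Q + 42 - 12Q + 2Q^2. Setting dATC/dQ = −64/Q^2 − 12 + 4Q = 0 gives Q = 4 (since 4·4^3 − 12·4^2 = 64).
min ATC = 64/4 + 42 − 12·4 + 2·4^2 = ¥42. That is the break-even price.
Between these two prices the firm operates at a loss; above ¥42 it earns a profit.

Shutdown price = ¥24; break-even price = ¥42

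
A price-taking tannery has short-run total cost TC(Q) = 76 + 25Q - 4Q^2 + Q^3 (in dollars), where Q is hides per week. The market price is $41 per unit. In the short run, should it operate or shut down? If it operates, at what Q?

Variable cost is VC = 25Q - 4Q^2 + Q^3, so AVC = VC/Q = 25 - 4Q + Q^2 and MC = dTC/dQ = 25 - 8Q + 3Q^2.
The AVC parabola has its vertex at Q = 4/2 = 2, where AVC = 25 - 4·2 + 2^2 = $21.
Because $41 ≥ $21, revenue can cover variable cost; the firm operates.
P = MC gives -16 - 8Q + 3Q^2 = 0, with roots -4/3 and 4. Take the larger (rising MC): Q* = 4.
Check: AVC at Q = 4 is $25 ≤ P, so revenue covers variable cost.
Profit = P·Q − TC = 41·4 − 176 = -$12, a loss, but smaller than the $76 fixed cost the firm would lose by shutting down.

Produce at Q = 4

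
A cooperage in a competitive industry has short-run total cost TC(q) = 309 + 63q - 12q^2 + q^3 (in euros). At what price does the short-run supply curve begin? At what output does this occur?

The firm shuts down when price falls below the minimum of average variable cost. AVC = VC/q = 63 - 12q + q^2.
At the minimum of AVC, MC = AVC. MC = 63 - 24q + 3q^2; setting MC = AVC gives 2q^2 - 12q = 0, so q = 6. min AVC = 27.
For P < €27 the firm produces nothing.

€27 per unit, at q = 6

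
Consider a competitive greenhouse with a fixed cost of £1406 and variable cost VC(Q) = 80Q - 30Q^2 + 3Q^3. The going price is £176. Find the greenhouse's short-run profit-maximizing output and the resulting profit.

Profit = -£254 at Q = 8

AVC = 80 - 30Q + 3Q^2 has its minimum £5 at Q = 5; price £176 clears that bar, so the firm operates.
With MC = 80 - 60Q + 9Q^2, P = MC on the upward-sloping part at Q* = 8.
TR = 176·8 = 1408. TC = 1406 + 256 = 1662. Profit = 1408 − 1662 = -£254.
That loss of £254 beats the £1406 the firm would lose by shutting down; producing recovers £1152 of fixed cost.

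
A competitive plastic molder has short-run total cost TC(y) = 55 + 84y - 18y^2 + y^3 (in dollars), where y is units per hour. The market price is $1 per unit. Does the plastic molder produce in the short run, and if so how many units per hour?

Variable cost is VC = 84y - 18y^2 + y^3, so AVC = VC/y = 84 - 18y + y^2 and MC = dTC/dy = 84 - 36y + 3y^2.
AVC hits its minimum where MC = AVC, at y = 9, giving min AVC = 84 - 18·9 + 9^2 = $3.
With P < min AVC ($1 < $3), every unit sold adds to the loss.
Best response: produce nothing and absorb the $55 fixed cost.

Shut down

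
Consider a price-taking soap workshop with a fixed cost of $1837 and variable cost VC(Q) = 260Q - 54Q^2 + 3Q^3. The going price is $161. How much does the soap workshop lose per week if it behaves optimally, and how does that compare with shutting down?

AVC = 260 - 54Q + 3Q^2 has its minimum $17 at Q = 9; price $161 clears that bar, so the firm operates.
With MC = 260 - 108Q + 9Q^2, P = MC on the upward-sloping part at Q* = 11.
TR = 161·11 = 1771. TC = 1837 + 319 = 2156. Profit = 1771 − 2156 = -$385.
That loss of $385 beats the $1837 the firm would lose by shutting down; producing recovers $1452 of fixed cost.

Profit = -$385 at Q = 11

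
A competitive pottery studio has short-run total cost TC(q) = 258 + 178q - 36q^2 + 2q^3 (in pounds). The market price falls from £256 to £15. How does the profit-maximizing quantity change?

Output falls from 13 to 0 (the firm shuts down)

AVC = 178 - 36q + 2q^2, minimized at q = 9 where min AVC = £16. MC = 178 - 72q + 6q^2.
At P = £256 ≥ min AVC, set P = MC on the rising branch: q = 13.
At P = £15 < min AVC = £16, price no longer covers variable cost at any output, so the firm shuts down: q = 0.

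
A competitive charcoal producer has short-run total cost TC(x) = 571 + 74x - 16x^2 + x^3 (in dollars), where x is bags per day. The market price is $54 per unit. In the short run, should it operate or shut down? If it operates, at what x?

Produce at x = 10

Variable cost is VC = 74x - 16x^2 + x^3, so AVC = VC/x = 74 - 16x + x^2 and MC = dTC/dx = 74 - 32x + 3x^2.
The AVC parabola has its vertex at x = 16/2 = 8, where AVC = 74 - 16·8 + 8^2 = $10.
Because $54 ≥ $10, revenue can cover variable cost; the firm operates.
Set P = MC: 54 = 74 - 32x + 3x^2 → 20 - 32x + 3x^2 = 0. The roots are x = 2/3 and x = 10; the profit-maximizing output is on the rising part of MC, so x* = 10.
Check: AVC at x = 10 is $14 ≤ P, so revenue covers variable cost.
Profit = P·x − TC = 54·10 − 711 = -$171, a loss, but smaller than the $571 fixed cost the firm would lose by shutting down.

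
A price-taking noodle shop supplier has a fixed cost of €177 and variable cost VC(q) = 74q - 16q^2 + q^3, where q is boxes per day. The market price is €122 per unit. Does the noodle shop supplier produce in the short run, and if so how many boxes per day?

Produce at q = 12

Variable cost is VC = 74q - 16q^2 + q^3, so AVC = VC/q = 74 - 16q + q^2 and MC = dTC/dq = 74 - 32q + 3q^2.
The AVC parabola has its vertex at q = 16/2 = 8, where AVC = 74 - 16·8 + 8^2 = €10.
Because €122 ≥ €10, revenue can cover variable cost; the firm operates.
Solving P = MC: -48 - 32q + 3q^2 = 0 ⇒ q = -4/3 or 12. On the upward-sloping branch, q* = 12.
Check: AVC at q = 12 is €26 ≤ P, so revenue covers variable cost.
Profit = P·q − TC = 122·12 − 489 = €975.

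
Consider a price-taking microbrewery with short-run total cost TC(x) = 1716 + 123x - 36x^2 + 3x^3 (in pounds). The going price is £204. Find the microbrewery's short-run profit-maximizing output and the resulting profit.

Profit = -£258 at x = 9

AVC = 123 - 36x + 3x^2; min AVC = £15 at x = 6. Since P = £204 ≥ min AVC, the firm produces.
With MC = 123 - 72x + 9x^2, P = MC on the upward-sloping part at x* = 9.
TR = 204·9 = 1836. TC = 1716 + 378 = 2094. Profit = 1836 − 2094 = -£258.
That loss of £258 beats the £1716 the firm would lose by shutting down; producing recovers £1458 of fixed cost.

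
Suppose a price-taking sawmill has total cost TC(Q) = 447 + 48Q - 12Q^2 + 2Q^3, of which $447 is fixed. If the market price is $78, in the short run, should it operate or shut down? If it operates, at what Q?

Produce at Q = 5

Strip out fixed cost: VC = 48Q - 12Q^2 + 2Q^3. Then AVC = 48 - 12Q + 2Q^2 and MC = 48 - 24Q + 6Q^2.
AVC hits its minimum where MC = AVC, at Q = 3, giving min AVC = 48 - 12·3 + 2·3^2 = $30.
Since P = $78 ≥ min AVC = $30, price covers variable cost and the firm should produce.
Set P = MC: 78 = 48 - 24Q + 6Q^2 → -30 - 24Q + 6Q^2 = 0. The roots are Q = -1 and Q = 5; the profit-maximizing output is on the rising part of MC, so Q* = 5.
Check: AVC at Q = 5 is $38 ≤ P, so revenue covers variable cost.
Profit = P·Q − TC = 78·5 − 637 = -$247, a loss, but smaller than the $447 fixed cost the firm would lose by shutting down.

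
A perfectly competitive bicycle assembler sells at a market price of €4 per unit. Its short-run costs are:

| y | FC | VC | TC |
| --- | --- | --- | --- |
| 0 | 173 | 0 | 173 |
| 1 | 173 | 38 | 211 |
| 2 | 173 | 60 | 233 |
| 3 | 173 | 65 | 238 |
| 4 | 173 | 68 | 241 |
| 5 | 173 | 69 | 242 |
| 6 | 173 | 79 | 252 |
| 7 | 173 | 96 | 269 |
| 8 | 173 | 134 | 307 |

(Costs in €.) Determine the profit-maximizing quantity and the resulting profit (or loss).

Tabulate TR − TC: y=0: -173; y=1: -207; y=2: -225; y=3: -226; y=4: -225; y=5: -222; y=6: -228; y=7: -241; y=8: -275.
Profit is highest at y = 0. Equivalently, the lowest AVC in the table is 79/6 ≈ €13.17 at y = 6, and P = €4 falls below it — price never covers variable cost, so the firm shuts down and loses only its fixed cost.

y = 0 (shut down); profit = -€173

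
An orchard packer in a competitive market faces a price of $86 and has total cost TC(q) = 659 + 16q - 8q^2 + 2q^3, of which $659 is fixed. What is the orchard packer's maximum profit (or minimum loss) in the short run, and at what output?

Profit = -$359 at q = 5

AVC = 16 - 8q + 2q^2 has its minimum $8 at q = 2; price $86 clears that bar, so the firm operates.
With MC = 16 - 16q + 6q^2, P = MC on the upward-sloping part at q* = 5.
TR = 86·5 = 430. TC = 659 + 130 = 789. Profit = 430 − 789 = -$359.
By producing, the firm covers all variable cost plus $300 of fixed cost; shutting down would lose the full $659.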